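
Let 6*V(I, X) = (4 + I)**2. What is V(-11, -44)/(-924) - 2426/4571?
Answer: -1953389/3620232 ≈ -0.53958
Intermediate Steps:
V(I, X) = (4 + I)**2/6
V(-11, -44)/(-924) - 2426/4571 = ((4 - 11)**2/6)/(-924) - 2426/4571 = ((1/6)*(-7)**2)*(-1/924) - 2426*1/4571 = ((1/6)*49)*(-1/924) - 2426/4571 = (49/6)*(-1/924) - 2426/4571 = -7/792 - 2426/4571 = -1953389/3620232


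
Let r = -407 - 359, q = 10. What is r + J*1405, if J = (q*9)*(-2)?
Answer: -253666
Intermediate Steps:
J = -180 (J = (10*9)*(-2) = 90*(-2) = -180)
r = -766
r + J*1405 = -766 - 180*1405 = -766 - 252900 = -253666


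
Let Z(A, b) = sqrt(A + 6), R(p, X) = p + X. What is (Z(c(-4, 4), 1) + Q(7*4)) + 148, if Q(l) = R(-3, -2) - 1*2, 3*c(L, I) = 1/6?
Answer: 141 + sqrt(218)/6 ≈ 143.46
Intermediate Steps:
R(p, X) = X + p
c(L, I) = 1/18 (c(L, I) = (1/3)/6 = (1/3)*(1/6) = 1/18)
Q(l) = -7 (Q(l) = (-2 - 3) - 1*2 = -5 - 2 = -7)
Z(A, b) = sqrt(6 + A)
(Z(c(-4, 4), 1) + Q(7*4)) + 148 = (sqrt(6 + 1/18) - 7) + 148 = (sqrt(109/18) - 7) + 148 = (sqrt(218)/6 - 7) + 148 = (-7 + sqrt(218)/6) + 148 = 141 + sqrt(218)/6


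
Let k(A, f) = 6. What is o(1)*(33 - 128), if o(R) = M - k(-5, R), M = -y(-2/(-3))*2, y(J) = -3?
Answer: 0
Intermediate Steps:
M = 6 (M = -1*(-3)*2 = 3*2 = 6)
o(R) = 0 (o(R) = 6 - 1*6 = 6 - 6 = 0)
o(1)*(33 - 128) = 0*(33 - 128) = 0*(-95) = 0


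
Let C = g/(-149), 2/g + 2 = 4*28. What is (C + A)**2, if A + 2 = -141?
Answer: 1373316796996/67158025 ≈ 20449.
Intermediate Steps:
A = -143 (A = -2 - 141 = -143)
g = 1/55 (g = 2/(-2 + 4*28) = 2/(-2 + 112) = 2/110 = 2*(1/110) = 1/55 ≈ 0.018182)
C = -1/8195 (C = (1/55)/(-149) = (1/55)*(-1/149) = -1/8195 ≈ -0.00012203)
(C + A)**2 = (-1/8195 - 143)**2 = (-1171886/8195)**2 = 1373316796996/67158025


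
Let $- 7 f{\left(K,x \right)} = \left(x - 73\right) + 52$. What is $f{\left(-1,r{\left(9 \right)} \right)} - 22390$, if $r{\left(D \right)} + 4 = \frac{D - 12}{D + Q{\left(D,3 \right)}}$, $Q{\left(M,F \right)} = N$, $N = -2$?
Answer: $- \frac{1096932}{49} \approx -22386.0$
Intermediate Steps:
$Q{\left(M,F \right)} = -2$
$r{\left(D \right)} = -4 + \frac{-12 + D}{-2 + D}$ ($r{\left(D \right)} = -4 + \frac{D - 12}{D - 2} = -4 + \frac{-12 + D}{-2 + D}$)
$f{\left(K,x \right)} = 3 - \frac{x}{7}$ ($f{\left(K,x \right)} = - \frac{\left(x - 73\right) + 52}{7} = - \frac{\left(-73 + x\right) + 52}{7} = - \frac{-21 + x}{7} = 3 - \frac{x}{7}$)
$f{\left(-1,r{\left(9 \right)} \right)} - 22390 = \left(3 - \frac{\frac{1}{-2 + 9} \left(-4 - 27\right)}{7}\right) - 22390 = \left(3 - \frac{\frac{1}{7} \left(-4 - 27\right)}{7}\right) - 22390 = \left(3 - \frac{\frac{1}{7} \left(-31\right)}{7}\right) - 22390 = \left(3 - - \frac{31}{49}\right) - 22390 = \left(3 + \frac{31}{49}\right) - 22390 = \frac{178}{49} - 22390 = - \frac{1096932}{49}$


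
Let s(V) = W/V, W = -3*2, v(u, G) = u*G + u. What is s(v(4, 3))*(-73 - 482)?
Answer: 1665/8 ≈ 208.13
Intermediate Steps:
v(u, G) = u + G*u (v(u, G) = G*u + u = u + G*u)
W = -6
s(V) = -6/V
s(v(4, 3))*(-73 - 482) = (-6*1/(4*(1 + 3)))*(-73 - 482) = -6/(4*4)*(-555) = -6/16*(-555) = -6*1/16*(-555) = -3/8*(-555) = 1665/8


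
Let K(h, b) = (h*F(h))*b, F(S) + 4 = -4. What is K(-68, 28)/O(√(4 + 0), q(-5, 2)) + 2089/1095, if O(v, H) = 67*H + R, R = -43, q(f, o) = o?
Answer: 2409877/14235 ≈ 169.29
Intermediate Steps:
F(S) = -8 (F(S) = -4 - 4 = -8)
K(h, b) = -8*b*h (K(h, b) = (h*(-8))*b = (-8*h)*b = -8*b*h)
O(v, H) = -43 + 67*H (O(v, H) = 67*H - 43 = -43 + 67*H)
K(-68, 28)/O(√(4 + 0), q(-5, 2)) + 2089/1095 = (-8*28*(-68))/(-43 + 67*2) + 2089/1095 = 15232/(-43 + 134) + 2089*(1/1095) = 15232/91 + 2089/1095 = 15232*(1/91) + 2089/1095 = 2176/13 + 2089/1095 = 2409877/14235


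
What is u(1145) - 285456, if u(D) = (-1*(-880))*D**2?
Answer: 1153416544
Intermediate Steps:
u(D) = 880*D**2
u(1145) - 285456 = 880*1145**2 - 285456 = 880*1311025 - 285456 = 1153702000 - 285456 = 1153416544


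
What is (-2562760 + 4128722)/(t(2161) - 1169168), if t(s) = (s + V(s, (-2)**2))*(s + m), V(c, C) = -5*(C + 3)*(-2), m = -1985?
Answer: -782981/388256 ≈ -2.0167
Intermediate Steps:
V(c, C) = 30 + 10*C (V(c, C) = -5*(3 + C)*(-2) = -5*(-6 - 2*C) = 30 + 10*C)
t(s) = (-1985 + s)*(70 + s) (t(s) = (s + (30 + 10*(-2)**2))*(s - 1985) = (s + (30 + 10*4))*(-1985 + s) = (s + (30 + 40))*(-1985 + s) = (s + 70)*(-1985 + s) = (70 + s)*(-1985 + s) = (-1985 + s)*(70 + s))
(-2562760 + 4128722)/(t(2161) - 1169168) = (-2562760 + 4128722)/((-138950 + 2161**2 - 1915*2161) - 1169168) = 1565962/((-138950 + 4669921 - 4138315) - 1169168) = 1565962/(392656 - 1169168) = 1565962/(-776512) = 1565962*(-1/776512) = -782981/388256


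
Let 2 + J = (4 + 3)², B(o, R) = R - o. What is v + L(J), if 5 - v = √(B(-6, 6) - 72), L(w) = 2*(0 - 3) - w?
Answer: -48 - 2*I*√15 ≈ -48.0 - 7.746*I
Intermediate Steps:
J = 47 (J = -2 + (4 + 3)² = -2 + 7² = -2 + 49 = 47)
L(w) = -6 - w (L(w) = 2*(-3) - w = -6 - w)
v = 5 - 2*I*√15 (v = 5 - √((6 - 1*(-6)) - 72) = 5 - √((6 + 6) - 72) = 5 - √(12 - 72) = 5 - √(-60) = 5 - 2*I*√15 ≈ 5.0 - 7.746*I)
v + L(J) = (5 - 2*I*√15) + (-6 - 1*47) = (5 - 2*I*√15) + (-6 - 47) = (5 - 2*I*√15) - 53 = -48 - 2*I*√15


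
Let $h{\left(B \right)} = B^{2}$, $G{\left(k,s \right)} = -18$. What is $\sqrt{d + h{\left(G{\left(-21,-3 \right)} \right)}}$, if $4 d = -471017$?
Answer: $\frac{i \sqrt{469721}}{2} \approx 342.68 i$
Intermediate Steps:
$d = - \frac{471017}{4}$ ($d = \frac{1}{4} \left(-471017\right) = - \frac{471017}{4} \approx -1.1775 \cdot 10^{5}$)
$\sqrt{d + h{\left(G{\left(-21,-3 \right)} \right)}} = \sqrt{- \frac{471017}{4} + \left(-18\right)^{2}} = \sqrt{- \frac{471017}{4} + 324} = \sqrt{- \frac{469721}{4}} = \frac{i \sqrt{469721}}{2}$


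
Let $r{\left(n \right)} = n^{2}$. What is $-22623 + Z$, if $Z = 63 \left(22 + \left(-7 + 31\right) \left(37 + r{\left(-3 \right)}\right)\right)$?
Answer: $48315$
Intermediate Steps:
$Z = 70938$ ($Z = 63 \left(22 + \left(-7 + 31\right) \left(37 + \left(-3\right)^{2}\right)\right) = 63 \left(22 + 24 \left(37 + 9\right)\right) = 63 \left(22 + 24 \cdot 46\right) = 63 \left(22 + 1104\right) = 63 \cdot 1126 = 70938$)
$-22623 + Z = -22623 + 70938 = 48315$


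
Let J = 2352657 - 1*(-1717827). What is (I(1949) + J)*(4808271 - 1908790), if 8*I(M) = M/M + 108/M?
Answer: 184021327529424385/15592 ≈ 1.1802e+13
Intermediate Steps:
I(M) = ⅛ + 27/(2*M) (I(M) = (M/M + 108/M)/8 = (1 + 108/M)/8 = ⅛ + 27/(2*M))
J = 4070484 (J = 2352657 + 1717827 = 4070484)
(I(1949) + J)*(4808271 - 1908790) = ((⅛)*(108 + 1949)/1949 + 4070484)*(4808271 - 1908790) = ((⅛)*(1/1949)*2057 + 4070484)*2899481 = (2057/15592 + 4070484)*2899481 = (63466988585/15592)*2899481 = 184021327529424385/15592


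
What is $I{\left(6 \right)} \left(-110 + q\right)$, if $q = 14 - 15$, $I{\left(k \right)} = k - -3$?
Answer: $-999$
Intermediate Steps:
$I{\left(k \right)} = 3 + k$ ($I{\left(k \right)} = k + 3 = 3 + k$)
$q = -1$ ($q = 14 - 15 = -1$)
$I{\left(6 \right)} \left(-110 + q\right) = \left(3 + 6\right) \left(-110 - 1\right) = 9 \left(-111\right) = -999$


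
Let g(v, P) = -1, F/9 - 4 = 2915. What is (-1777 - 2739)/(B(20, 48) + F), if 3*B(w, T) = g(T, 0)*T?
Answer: -4516/26255 ≈ -0.17201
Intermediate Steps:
F = 26271 (F = 36 + 9*2915 = 36 + 26235 = 26271)
B(w, T) = -T/3 (B(w, T) = (-T)/3 = -T/3)
(-1777 - 2739)/(B(20, 48) + F) = (-1777 - 2739)/(-1/3*48 + 26271) = -4516/(-16 + 26271) = -4516/26255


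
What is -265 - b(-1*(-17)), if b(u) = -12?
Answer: -253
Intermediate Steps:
-265 - b(-1*(-17)) = -265 - 1*(-12) = -265 + 12 = -253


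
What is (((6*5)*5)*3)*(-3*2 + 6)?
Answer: 0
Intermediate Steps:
(((6*5)*5)*3)*(-3*2 + 6) = ((30*5)*3)*(-6 + 6) = (150*3)*0 = 450*0 = 0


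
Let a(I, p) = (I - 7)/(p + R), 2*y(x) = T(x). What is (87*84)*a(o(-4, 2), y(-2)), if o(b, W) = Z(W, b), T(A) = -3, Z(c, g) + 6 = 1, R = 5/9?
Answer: 1578528/17 ≈ 92855.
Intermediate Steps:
R = 5/9 (R = 5*(⅑) = 5/9 ≈ 0.55556)
Z(c, g) = -5 (Z(c, g) = -6 + 1 = -5)
y(x) = -3/2 (y(x) = (½)*(-3) = -3/2)
o(b, W) = -5
a(I, p) = (-7 + I)/(5/9 + p) (a(I, p) = (I - 7)/(p + 5/9) = (-7 + I)/(5/9 + p))
(87*84)*a(o(-4, 2), y(-2)) = (87*84)*(9*(-7 - 5)/(5 + 9*(-3/2))) = 7308*(9*(-12)/(5 - 27/2)) = 7308*(9*(-12)/(-17/2)) = 7308*(9*(-2/17)*(-12)) = 7308*(216/17) = 1578528/17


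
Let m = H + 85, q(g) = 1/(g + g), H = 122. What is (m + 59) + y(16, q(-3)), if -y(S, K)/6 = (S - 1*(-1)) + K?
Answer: 165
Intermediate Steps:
q(g) = 1/(2*g)
y(S, K) = -6 - 6*K - 6*S (y(S, K) = -6*((S - 1*(-1)) + K) = -6*((S + 1) + K) = -6*((1 + S) + K) = -6*(1 + K + S) = -6 - 6*K - 6*S)
m = 207 (m = 122 + 85 = 207)
(m + 59) + y(16, q(-3)) = (207 + 59) + (-6 - 3/(-3) - 6*16) = 266 + (-6 - 3*(-1)/3 - 96) = 266 + (-6 - 6*(-⅙) - 96) = 266 + (-6 + 1 - 96) = 266 - 101 = 165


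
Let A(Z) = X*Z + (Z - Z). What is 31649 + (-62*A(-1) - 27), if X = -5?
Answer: 31312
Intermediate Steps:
A(Z) = -5*Z (A(Z) = -5*Z + (Z - Z) = -5*Z + 0 = -5*Z)
31649 + (-62*A(-1) - 27) = 31649 + (-(-310)*(-1) - 27) = 31649 + (-62*5 - 27) = 31649 + (-310 - 27) = 31649 - 337 = 31312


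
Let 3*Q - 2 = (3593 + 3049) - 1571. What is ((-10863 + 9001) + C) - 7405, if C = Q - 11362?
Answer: -18938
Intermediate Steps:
Q = 1691 (Q = 2/3 + ((3593 + 3049) - 1571)/3 = 2/3 + (6642 - 1571)/3 = 2/3 + (1/3)*5071 = 2/3 + 5071/3 = 1691)
C = -9671 (C = 1691 - 11362 = -9671)
((-10863 + 9001) + C) - 7405 = ((-10863 + 9001) - 9671) - 7405 = (-1862 - 9671) - 7405 = -11533 - 7405 = -18938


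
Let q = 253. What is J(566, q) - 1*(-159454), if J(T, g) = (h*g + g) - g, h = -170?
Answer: 116444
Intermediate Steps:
J(T, g) = -170*g (J(T, g) = (-170*g + g) - g = -169*g - g = -170*g)
J(566, q) - 1*(-159454) = -170*253 - 1*(-159454) = -43010 + 159454 = 116444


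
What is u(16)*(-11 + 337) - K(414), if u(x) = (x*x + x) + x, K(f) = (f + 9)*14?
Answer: 87966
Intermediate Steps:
K(f) = 126 + 14*f (K(f) = (9 + f)*14 = 126 + 14*f)
u(x) = x² + 2*x (u(x) = (x² + x) + x = (x + x²) + x = x² + 2*x)
u(16)*(-11 + 337) - K(414) = (16*(2 + 16))*(-11 + 337) - (126 + 14*414) = (16*18)*326 - (126 + 5796) = 288*326 - 1*5922 = 93888 - 5922 = 87966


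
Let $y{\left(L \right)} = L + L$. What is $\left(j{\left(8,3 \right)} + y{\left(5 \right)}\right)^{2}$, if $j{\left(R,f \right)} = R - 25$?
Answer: $49$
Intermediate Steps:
$y{\left(L \right)} = 2 L$
$j{\left(R,f \right)} = -25 + R$ ($j{\left(R,f \right)} = R - 25 = -25 + R$)
$\left(j{\left(8,3 \right)} + y{\left(5 \right)}\right)^{2} = \left(\left(-25 + 8\right) + 2 \cdot 5\right)^{2} = \left(-17 + 10\right)^{2} = \left(-7\right)^{2} = 49$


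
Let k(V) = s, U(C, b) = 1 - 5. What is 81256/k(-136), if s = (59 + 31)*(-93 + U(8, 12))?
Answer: -40628/4365 ≈ -9.3077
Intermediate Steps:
U(C, b) = -4
s = -8730 (s = (59 + 31)*(-93 - 4) = 90*(-97) = -8730)
k(V) = -8730
81256/k(-136) = 81256/(-8730) = 81256*(-1/8730) = -40628/4365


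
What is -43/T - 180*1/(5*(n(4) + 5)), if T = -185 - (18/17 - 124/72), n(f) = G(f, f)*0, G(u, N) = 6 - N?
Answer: -1964862/282035 ≈ -6.9667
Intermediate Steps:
n(f) = 0 (n(f) = (6 - f)*0 = 0)
T = -56407/306 (T = -185 - (18*(1/17) - 124*1/72) = -185 - (18/17 - 31/18) = -185 - 1*(-203/306) = -185 + 203/306 = -56407/306 ≈ -184.34)
-43/T - 180*1/(5*(n(4) + 5)) = -43/(-56407/306) - 180*1/(5*(0 + 5)) = -43*(-306/56407) - 180/(5*5) = 13158/56407 - 180/25 = 13158/56407 - 180*1/25 = 13158/56407 - 36/5 = -1964862/282035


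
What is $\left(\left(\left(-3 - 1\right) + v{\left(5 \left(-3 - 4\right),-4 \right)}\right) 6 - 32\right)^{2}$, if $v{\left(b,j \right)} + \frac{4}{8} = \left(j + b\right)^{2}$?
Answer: $82210489$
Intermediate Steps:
$v{\left(b,j \right)} = - \frac{1}{2} + \left(b + j\right)^{2}$ ($v{\left(b,j \right)} = - \frac{1}{2} + \left(j + b\right)^{2} = - \frac{1}{2} + \left(b + j\right)^{2}$)
$\left(\left(\left(-3 - 1\right) + v{\left(5 \left(-3 - 4\right),-4 \right)}\right) 6 - 32\right)^{2} = \left(\left(\left(-3 - 1\right) - \left(\frac{1}{2} - \left(5 \left(-3 - 4\right) - 4\right)^{2}\right)\right) 6 - 32\right)^{2} = \left(\left(-4 - \left(\frac{1}{2} - \left(5 \left(-7\right) - 4\right)^{2}\right)\right) 6 - 32\right)^{2} = \left(\left(-4 - \left(\frac{1}{2} - \left(-35 - 4\right)^{2}\right)\right) 6 - 32\right)^{2} = \left(\left(-4 - \left(\frac{1}{2} - \left(-39\right)^{2}\right)\right) 6 - 32\right)^{2} = \left(\left(-4 + \left(- \frac{1}{2} + 1521\right)\right) 6 - 32\right)^{2} = \left(\left(-4 + \frac{3041}{2}\right) 6 - 32\right)^{2} = \left(\frac{3033}{2} \cdot 6 - 32\right)^{2} = \left(9099 - 32\right)^{2} = 9067^{2} = 82210489$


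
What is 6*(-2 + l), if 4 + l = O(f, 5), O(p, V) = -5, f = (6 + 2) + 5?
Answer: -66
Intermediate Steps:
f = 13 (f = 8 + 5 = 13)
l = -9 (l = -4 - 5 = -9)
6*(-2 + l) = 6*(-2 - 9) = 6*(-11) = -66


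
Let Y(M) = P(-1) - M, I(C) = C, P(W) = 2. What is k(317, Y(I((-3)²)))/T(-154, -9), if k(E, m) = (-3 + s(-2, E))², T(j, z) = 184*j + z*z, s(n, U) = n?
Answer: -5/5651 ≈ -0.00088480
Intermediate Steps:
T(j, z) = z² + 184*j (T(j, z) = 184*j + z² = z² + 184*j)
Y(M) = 2 - M
k(E, m) = 25 (k(E, m) = (-3 - 2)² = (-5)² = 25)
k(317, Y(I((-3)²)))/T(-154, -9) = 25/((-9)² + 184*(-154)) = 25/(81 - 28336) = 25/(-28255) = 25*(-1/28255) = -5/5651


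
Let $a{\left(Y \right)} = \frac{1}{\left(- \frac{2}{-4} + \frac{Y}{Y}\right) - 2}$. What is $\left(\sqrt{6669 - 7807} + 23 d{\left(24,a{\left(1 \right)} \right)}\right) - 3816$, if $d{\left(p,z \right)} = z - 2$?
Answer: $-3908 + i \sqrt{1138} \approx -3908.0 + 33.734 i$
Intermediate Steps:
$a{\left(Y \right)} = -2$ ($a{\left(Y \right)} = \frac{1}{\left(\left(-2\right) \left(- \frac{1}{4}\right) + 1\right) - 2} = \frac{1}{\left(\frac{1}{2} + 1\right) - 2} = \frac{1}{\frac{3}{2} - 2} = \frac{1}{- \frac{1}{2}} = -2$)
$d{\left(p,z \right)} = -2 + z$ ($d{\left(p,z \right)} = z - 2 = -2 + z$)
$\left(\sqrt{6669 - 7807} + 23 d{\left(24,a{\left(1 \right)} \right)}\right) - 3816 = \left(\sqrt{6669 - 7807} + 23 \left(-2 - 2\right)\right) - 3816 = \left(\sqrt{-1138} + 23 \left(-4\right)\right) - 3816 = \left(i \sqrt{1138} - 92\right) - 3816 = \left(-92 + i \sqrt{1138}\right) - 3816 = -3908 + i \sqrt{1138}$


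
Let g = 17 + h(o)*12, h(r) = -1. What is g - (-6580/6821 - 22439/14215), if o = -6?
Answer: 731393694/96960515 ≈ 7.5432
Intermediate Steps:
g = 5 (g = 17 - 1*12 = 17 - 12 = 5)
g - (-6580/6821 - 22439/14215) = 5 - (-6580/6821 - 22439/14215) = 5 - 1*(-246591119/96960515) = 5 + 246591119/96960515 = 731393694/96960515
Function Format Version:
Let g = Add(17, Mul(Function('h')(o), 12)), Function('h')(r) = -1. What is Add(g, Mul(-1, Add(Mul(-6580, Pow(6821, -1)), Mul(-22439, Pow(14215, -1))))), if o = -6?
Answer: Rational(731393694, 96960515) ≈ 7.5432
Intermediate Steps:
g = 5 (g = Add(17, Mul(-1, 12)) = Add(17, -12) = 5)
Add(g, Mul(-1, Add(Mul(-6580, Pow(6821, -1)), Mul(-22439, Pow(14215, -1))))) = Add(5, Mul(-1, Add(Mul(-6580, Pow(6821, -1)), Mul(-22439, Pow(14215, -1))))) = Add(5, Mul(-1, Add(Mul(-6580, Rational(1, 6821)), Mul(-22439, Rational(1, 14215))))) = Add(5, Mul(-1, Add(Rational(-6580, 6821), Rational(-22439, 14215)))) = Add(5, Mul(-1, Rational(-246591119, 96960515))) = Add(5, Rational(246591119, 96960515)) = Rational(731393694, 96960515)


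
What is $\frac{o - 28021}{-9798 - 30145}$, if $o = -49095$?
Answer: $\frac{77116}{39943} \approx 1.9307$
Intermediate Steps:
$\frac{o - 28021}{-9798 - 30145} = \frac{-49095 - 28021}{-9798 - 30145} = - \frac{77116}{-39943} = \left(-77116\right) \left(- \frac{1}{39943}\right) = \frac{77116}{39943}$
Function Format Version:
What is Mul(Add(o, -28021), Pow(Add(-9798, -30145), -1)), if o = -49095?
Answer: Rational(77116, 39943) ≈ 1.9307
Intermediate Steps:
Mul(Add(o, -28021), Pow(Add(-9798, -30145), -1)) = Mul(Add(-49095, -28021), Pow(Add(-9798, -30145), -1)) = Mul(-77116, Pow(-39943, -1)) = Mul(-77116, Rational(-1, 39943)) = Rational(77116, 39943)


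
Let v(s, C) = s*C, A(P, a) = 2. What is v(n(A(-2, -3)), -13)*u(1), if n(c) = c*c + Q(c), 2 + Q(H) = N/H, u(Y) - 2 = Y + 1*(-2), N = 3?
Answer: -91/2 ≈ -45.500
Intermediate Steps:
u(Y) = Y (u(Y) = 2 + (Y + 1*(-2)) = 2 + (Y - 2) = 2 + (-2 + Y) = Y)
Q(H) = -2 + 3/H
n(c) = -2 + c**2 + 3/c (n(c) = c*c + (-2 + 3/c) = c**2 + (-2 + 3/c) = -2 + c**2 + 3/c)
v(s, C) = C*s
v(n(A(-2, -3)), -13)*u(1) = -13*(-2 + 2**2 + 3/2)*1 = -13*(-2 + 4 + 3*(1/2))*1 = -13*(-2 + 4 + 3/2)*1 = -13*7/2*1 = -91/2*1 = -91/2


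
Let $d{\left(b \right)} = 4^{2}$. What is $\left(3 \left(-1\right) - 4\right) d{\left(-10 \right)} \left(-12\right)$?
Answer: $1344$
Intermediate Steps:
$d{\left(b \right)} = 16$
$\left(3 \left(-1\right) - 4\right) d{\left(-10 \right)} \left(-12\right) = \left(3 \left(-1\right) - 4\right) 16 \left(-12\right) = \left(-3 - 4\right) 16 \left(-12\right) = \left(-7\right) 16 \left(-12\right) = \left(-112\right) \left(-12\right) = 1344$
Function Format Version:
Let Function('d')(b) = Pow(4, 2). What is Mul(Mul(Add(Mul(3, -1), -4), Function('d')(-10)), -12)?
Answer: 1344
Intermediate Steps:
Function('d')(b) = 16
Mul(Mul(Add(Mul(3, -1), -4), Function('d')(-10)), -12) = Mul(Mul(Add(Mul(3, -1), -4), 16), -12) = Mul(Mul(Add(-3, -4), 16), -12) = Mul(Mul(-7, 16), -12) = Mul(-112, -12) = 1344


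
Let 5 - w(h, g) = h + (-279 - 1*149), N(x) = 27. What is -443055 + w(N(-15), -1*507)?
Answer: -442649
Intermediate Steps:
w(h, g) = 433 - h (w(h, g) = 5 - (h + (-279 - 1*149)) = 5 - (h + (-279 - 149)) = 5 - (h - 428) = 5 - (-428 + h) = 5 + (428 - h) = 433 - h)
-443055 + w(N(-15), -1*507) = -443055 + (433 - 1*27) = -443055 + (433 - 27) = -443055 + 406 = -442649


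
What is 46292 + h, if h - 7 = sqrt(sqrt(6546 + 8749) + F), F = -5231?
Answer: 46299 + sqrt(-5231 + sqrt(15295)) ≈ 46299.0 + 71.466*I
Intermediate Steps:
h = 7 + sqrt(-5231 + sqrt(15295)) (h = 7 + sqrt(sqrt(6546 + 8749) - 5231) = 7 + sqrt(sqrt(15295) - 5231) = 7 + sqrt(-5231 + sqrt(15295)) ≈ 7.0 + 71.466*I)
46292 + h = 46292 + (7 + sqrt(-5231 + sqrt(15295))) = 46299 + sqrt(-5231 + sqrt(15295))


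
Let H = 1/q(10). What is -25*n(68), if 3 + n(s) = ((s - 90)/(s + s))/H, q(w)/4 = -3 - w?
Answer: -2300/17 ≈ -135.29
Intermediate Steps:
q(w) = -12 - 4*w (q(w) = 4*(-3 - w) = -12 - 4*w)
H = -1/52 (H = 1/(-12 - 4*10) = 1/(-12 - 40) = 1/(-52) = -1/52 ≈ -0.019231)
n(s) = -3 - 26*(-90 + s)/s (n(s) = -3 + ((s - 90)/(s + s))/(-1/52) = -3 + ((-90 + s)/((2*s)))*(-52) = -3 + ((-90 + s)*(1/(2*s)))*(-52) = -3 + ((-90 + s)/(2*s))*(-52) = -3 - 26*(-90 + s)/s)
-25*n(68) = -25*(-29 + 2340/68) = -25*(-29 + 2340*(1/68)) = -25*(-29 + 585/17) = -25*92/17 = -2300/17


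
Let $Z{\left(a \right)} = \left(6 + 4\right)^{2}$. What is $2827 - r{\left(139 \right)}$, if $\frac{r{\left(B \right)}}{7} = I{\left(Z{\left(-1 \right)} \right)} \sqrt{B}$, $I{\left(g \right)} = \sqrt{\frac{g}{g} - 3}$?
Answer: $2827 - 7 i \sqrt{278} \approx 2827.0 - 116.71 i$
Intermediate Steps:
$Z{\left(a \right)} = 100$ ($Z{\left(a \right)} = 10^{2} = 100$)
$I{\left(g \right)} = i \sqrt{2}$ ($I{\left(g \right)} = \sqrt{1 - 3} = \sqrt{-2} = i \sqrt{2}$)
$r{\left(B \right)} = 7 i \sqrt{2} \sqrt{B}$
$2827 - r{\left(139 \right)} = 2827 - 7 i \sqrt{2} \sqrt{139} = 2827 - 7 i \sqrt{278}$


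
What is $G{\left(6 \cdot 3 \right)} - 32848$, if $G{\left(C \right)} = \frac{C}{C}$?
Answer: $-32847$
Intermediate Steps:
$G{\left(C \right)} = 1$
$G{\left(6 \cdot 3 \right)} - 32848 = 1 - 32848 = -32847$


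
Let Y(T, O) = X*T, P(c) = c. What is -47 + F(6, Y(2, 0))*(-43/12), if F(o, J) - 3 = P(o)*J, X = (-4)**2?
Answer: -2983/4 ≈ -745.75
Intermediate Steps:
X = 16
Y(T, O) = 16*T
F(o, J) = 3 + J*o (F(o, J) = 3 + o*J = 3 + J*o)
-47 + F(6, Y(2, 0))*(-43/12) = -47 + (3 + (16*2)*6)*(-43/12) = -47 + (3 + 32*6)*(-43*1/12) = -47 + (3 + 192)*(-43/12) = -47 + 195*(-43/12) = -47 - 2795/4 = -2983/4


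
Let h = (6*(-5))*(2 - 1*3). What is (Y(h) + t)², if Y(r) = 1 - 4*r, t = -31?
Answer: 22500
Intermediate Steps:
h = 30 (h = -30*(2 - 3) = -30*(-1) = 30)
(Y(h) + t)² = ((1 - 4*30) - 31)² = ((1 - 120) - 31)² = (-119 - 31)² = (-150)² = 22500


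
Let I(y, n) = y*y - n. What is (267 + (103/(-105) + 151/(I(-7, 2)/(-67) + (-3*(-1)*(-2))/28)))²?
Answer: 83203550073604/8135138025 ≈ 10228.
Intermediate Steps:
I(y, n) = y² - n
(267 + (103/(-105) + 151/(I(-7, 2)/(-67) + (-3*(-1)*(-2))/28)))² = (267 + (103/(-105) + 151/(((-7)² - 1*2)/(-67) + (-3*(-1)*(-2))/28)))² = (267 + (103*(-1/105) + 151/((49 - 2)*(-1/67) + (3*(-2))*(1/28))))² = (267 + (-103/105 + 151/(47*(-1/67) - 6*1/28)))² = (267 + (-103/105 + 151/(-47/67 - 3/14)))² = (267 + (-103/105 + 151/(-859/938)))² = (267 + (-103/105 + 151*(-938/859)))² = (267 + (-103/105 - 141638/859))² = (267 - 14960467/90195)² = (9121598/90195)² = 83203550073604/8135138025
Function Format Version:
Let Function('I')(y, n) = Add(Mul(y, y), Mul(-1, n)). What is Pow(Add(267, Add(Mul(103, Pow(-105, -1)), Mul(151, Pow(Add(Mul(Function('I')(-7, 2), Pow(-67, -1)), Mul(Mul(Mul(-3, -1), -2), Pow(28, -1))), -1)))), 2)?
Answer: Rational(83203550073604, 8135138025) ≈ 10228.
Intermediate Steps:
Function('I')(y, n) = Add(Pow(y, 2), Mul(-1, n))
Pow(Add(267, Add(Mul(103, Pow(-105, -1)), Mul(151, Pow(Add(Mul(Function('I')(-7, 2), Pow(-67, -1)), Mul(Mul(Mul(-3, -1), -2), Pow(28, -1))), -1)))), 2) = Pow(Add(267, Add(Mul(103, Pow(-105, -1)), Mul(151, Pow(Add(Mul(Add(Pow(-7, 2), Mul(-1, 2)), Pow(-67, -1)), Mul(Mul(Mul(-3, -1), -2), Pow(28, -1))), -1)))), 2) = Pow(Add(267, Add(Mul(103, Rational(-1, 105)), Mul(151, Pow(Add(Mul(Add(49, -2), Rational(-1, 67)), Mul(Mul(3, -2), Rational(1, 28))), -1)))), 2) = Pow(Add(267, Add(Rational(-103, 105), Mul(151, Pow(Add(Mul(47, Rational(-1, 67)), Mul(-6, Rational(1, 28))), -1)))), 2) = Pow(Add(267, Add(Rational(-103, 105), Mul(151, Pow(Add(Rational(-47, 67), Rational(-3, 14)), -1)))), 2) = Pow(Add(267, Add(Rational(-103, 105), Mul(151, Pow(Rational(-859, 938), -1)))), 2) = Pow(Add(267, Add(Rational(-103, 105), Mul(151, Rational(-938, 859)))), 2) = Pow(Add(267, Add(Rational(-103, 105), Rational(-141638, 859))), 2) = Pow(Add(267, Rational(-14960467, 90195)), 2) = Pow(Rational(9121598, 90195), 2) = Rational(83203550073604, 8135138025)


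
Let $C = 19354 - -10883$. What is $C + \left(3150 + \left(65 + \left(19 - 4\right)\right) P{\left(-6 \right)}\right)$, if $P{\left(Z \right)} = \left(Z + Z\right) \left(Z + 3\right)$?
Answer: $36267$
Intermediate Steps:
$P{\left(Z \right)} = 2 Z \left(3 + Z\right)$
$C = 30237$ ($C = 19354 + 10883 = 30237$)
$C + \left(3150 + \left(65 + \left(19 - 4\right)\right) P{\left(-6 \right)}\right) = 30237 + \left(3150 + \left(65 + \left(19 - 4\right)\right) 2 \left(-6\right) \left(3 - 6\right)\right) = 30237 + \left(3150 + \left(65 + 15\right) 2 \left(-6\right) \left(-3\right)\right) = 30237 + \left(3150 + 80 \cdot 36\right) = 30237 + \left(3150 + 2880\right) = 30237 + 6030 = 36267$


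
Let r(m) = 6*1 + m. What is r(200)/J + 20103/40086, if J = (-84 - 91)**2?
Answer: 207970697/409211250 ≈ 0.50822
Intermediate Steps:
r(m) = 6 + m
J = 30625 (J = (-175)**2 = 30625)
r(200)/J + 20103/40086 = (6 + 200)/30625 + 20103/40086 = 206*(1/30625) + 20103*(1/40086) = 206/30625 + 6701/13362 = 207970697/409211250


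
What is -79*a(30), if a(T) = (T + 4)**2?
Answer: -91324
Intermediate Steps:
a(T) = (4 + T)**2
-79*a(30) = -79*(4 + 30)**2 = -79*34**2 = -79*1156 = -91324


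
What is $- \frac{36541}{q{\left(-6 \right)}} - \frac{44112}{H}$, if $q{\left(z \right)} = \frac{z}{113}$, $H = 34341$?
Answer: $\frac{47266097227}{68682} \approx 6.8819 \cdot 10^{5}$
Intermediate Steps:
$q{\left(z \right)} = \frac{z}{113}$ ($q{\left(z \right)} = z \frac{1}{113} = \frac{z}{113}$)
$- \frac{36541}{q{\left(-6 \right)}} - \frac{44112}{H} = - \frac{36541}{\frac{1}{113} \left(-6\right)} - \frac{44112}{34341} = - \frac{36541}{- \frac{6}{113}} - \frac{14704}{11447} = \left(-36541\right) \left(- \frac{113}{6}\right) - \frac{14704}{11447} = \frac{4129133}{6} - \frac{14704}{11447} = \frac{47266097227}{68682}$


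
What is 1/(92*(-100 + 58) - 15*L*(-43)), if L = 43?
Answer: 1/23871 ≈ 4.1892e-5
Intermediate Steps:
1/(92*(-100 + 58) - 15*L*(-43)) = 1/(92*(-100 + 58) - 15*43*(-43)) = 1/(92*(-42) - 645*(-43)) = 1/(-3864 + 27735) = 1/23871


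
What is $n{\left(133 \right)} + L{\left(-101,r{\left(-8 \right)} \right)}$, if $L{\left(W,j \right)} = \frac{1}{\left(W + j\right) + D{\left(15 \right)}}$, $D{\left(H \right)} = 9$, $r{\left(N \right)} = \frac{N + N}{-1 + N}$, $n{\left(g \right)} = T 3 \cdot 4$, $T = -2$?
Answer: $- \frac{19497}{812} \approx -24.011$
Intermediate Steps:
$n{\left(g \right)} = -24$ ($n{\left(g \right)} = \left(-2\right) 3 \cdot 4 = \left(-6\right) 4 = -24$)
$r{\left(N \right)} = \frac{2 N}{-1 + N}$
$L{\left(W,j \right)} = \frac{1}{9 + W + j}$ ($L{\left(W,j \right)} = \frac{1}{\left(W + j\right) + 9} = \frac{1}{9 + W + j}$)
$n{\left(133 \right)} + L{\left(-101,r{\left(-8 \right)} \right)} = -24 + \frac{1}{9 - 101 + 2 \left(-8\right) \frac{1}{-1 - 8}} = -24 + \frac{1}{9 - 101 + 2 \left(-8\right) \frac{1}{-9}} = -24 + \frac{1}{9 - 101 + 2 \left(-8\right) \left(- \frac{1}{9}\right)} = -24 + \frac{1}{9 - 101 + \frac{16}{9}} = -24 + \frac{1}{- \frac{812}{9}} = -24 - \frac{9}{812} = - \frac{19497}{812}$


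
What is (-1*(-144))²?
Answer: 20736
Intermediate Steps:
(-1*(-144))² = 144² = 20736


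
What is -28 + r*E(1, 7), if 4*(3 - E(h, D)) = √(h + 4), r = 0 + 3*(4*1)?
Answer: 8 - 3*√5 ≈ 1.2918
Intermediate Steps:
r = 12 (r = 0 + 3*4 = 0 + 12 = 12)
E(h, D) = 3 - √(4 + h)/4 (E(h, D) = 3 - √(h + 4)/4 = 3 - √(4 + h)/4)
-28 + r*E(1, 7) = -28 + 12*(3 - √(4 + 1)/4) = -28 + 12*(3 - √5/4) = -28 + (36 - 3*√5) = 8 - 3*√5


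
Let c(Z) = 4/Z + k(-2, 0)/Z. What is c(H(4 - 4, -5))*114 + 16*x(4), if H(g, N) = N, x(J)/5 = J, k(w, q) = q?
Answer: 1144/5 ≈ 228.80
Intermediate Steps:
x(J) = 5*J
c(Z) = 4/Z (c(Z) = 4/Z + 0/Z = 4/Z + 0 = 4/Z)
c(H(4 - 4, -5))*114 + 16*x(4) = (4/(-5))*114 + 16*(5*4) = (4*(-1/5))*114 + 16*20 = -4/5*114 + 320 = -456/5 + 320 = 1144/5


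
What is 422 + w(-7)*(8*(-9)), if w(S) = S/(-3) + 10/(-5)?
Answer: 398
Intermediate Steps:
w(S) = -2 - S/3 (w(S) = S*(-1/3) + 10*(-1/5) = -S/3 - 2 = -2 - S/3)
422 + w(-7)*(8*(-9)) = 422 + (-2 - 1/3*(-7))*(8*(-9)) = 422 + (-2 + 7/3)*(-72) = 422 + (1/3)*(-72) = 422 - 24 = 398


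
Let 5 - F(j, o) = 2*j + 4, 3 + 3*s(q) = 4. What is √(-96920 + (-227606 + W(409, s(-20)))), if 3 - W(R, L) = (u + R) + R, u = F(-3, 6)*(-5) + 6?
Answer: 8*I*√5083 ≈ 570.36*I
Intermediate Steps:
s(q) = ⅓ (s(q) = -1 + (⅓)*4 = -1 + 4/3 = ⅓)
F(j, o) = 1 - 2*j (F(j, o) = 5 - (2*j + 4) = 5 - (4 + 2*j) = 5 + (-4 - 2*j) = 1 - 2*j)
u = -29 (u = (1 - 2*(-3))*(-5) + 6 = (1 + 6)*(-5) + 6 = 7*(-5) + 6 = -35 + 6 = -29)
W(R, L) = 32 - 2*R (W(R, L) = 3 - ((-29 + R) + R) = 3 - (-29 + 2*R) = 3 + (29 - 2*R) = 32 - 2*R)
√(-96920 + (-227606 + W(409, s(-20)))) = √(-96920 + (-227606 + (32 - 2*409))) = √(-96920 + (-227606 + (32 - 818))) = √(-96920 + (-227606 - 786)) = √(-96920 - 228392) = √(-325312) = 8*I*√5083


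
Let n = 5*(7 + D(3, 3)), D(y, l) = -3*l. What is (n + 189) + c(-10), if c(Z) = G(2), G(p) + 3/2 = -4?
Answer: 347/2 ≈ 173.50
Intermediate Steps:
G(p) = -11/2 (G(p) = -3/2 - 4 = -11/2)
n = -10 (n = 5*(7 - 3*3) = 5*(7 - 9) = 5*(-2) = -10)
c(Z) = -11/2
(n + 189) + c(-10) = (-10 + 189) - 11/2 = 179 - 11/2 = 347/2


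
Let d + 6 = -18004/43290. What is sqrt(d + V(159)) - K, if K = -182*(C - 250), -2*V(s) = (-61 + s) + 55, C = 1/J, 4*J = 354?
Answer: -8053136/177 + I*sqrt(17265153490)/14430 ≈ -45498.0 + 9.1058*I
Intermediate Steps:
J = 177/2 (J = (1/4)*354 = 177/2 ≈ 88.500)
C = 2/177 (C = 1/(177/2) = 2/177 ≈ 0.011299)
V(s) = 3 - s/2 (V(s) = -((-61 + s) + 55)/2 = -(-6 + s)/2 = 3 - s/2)
d = -138872/21645 (d = -6 - 18004/43290 = -6 - 18004*1/43290 = -6 - 9002/21645 = -138872/21645 ≈ -6.4159)
K = 8053136/177 (K = -182*(2/177 - 250) = -182*(-44248/177) = 8053136/177 ≈ 45498.)
sqrt(d + V(159)) - K = sqrt(-138872/21645 + (3 - 1/2*159)) - 1*8053136/177 = sqrt(-138872/21645 + (3 - 159/2)) - 8053136/177 = sqrt(-138872/21645 - 153/2) - 8053136/177 = sqrt(-3589429/43290) - 8053136/177 = I*sqrt(17265153490)/14430 - 8053136/177 = -8053136/177 + I*sqrt(17265153490)/14430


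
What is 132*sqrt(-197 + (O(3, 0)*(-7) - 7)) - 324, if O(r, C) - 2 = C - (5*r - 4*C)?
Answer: -324 + 132*I*sqrt(113) ≈ -324.0 + 1403.2*I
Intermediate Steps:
O(r, C) = 2 - 5*r + 5*C (O(r, C) = 2 + (C - (5*r - 4*C)) = 2 + (C - (-4*C + 5*r)) = 2 + (C + (-5*r + 4*C)) = 2 + (-5*r + 5*C) = 2 - 5*r + 5*C)
132*sqrt(-197 + (O(3, 0)*(-7) - 7)) - 324 = 132*sqrt(-197 + ((2 - 5*3 + 5*0)*(-7) - 7)) - 324 = 132*sqrt(-197 + ((2 - 15 + 0)*(-7) - 7)) - 324 = 132*sqrt(-197 + (-13*(-7) - 7)) - 324 = 132*sqrt(-197 + (91 - 7)) - 324 = 132*sqrt(-197 + 84) - 324 = 132*sqrt(-113) - 324 = 132*(I*sqrt(113)) - 324 = 132*I*sqrt(113) - 324 = -324 + 132*I*sqrt(113)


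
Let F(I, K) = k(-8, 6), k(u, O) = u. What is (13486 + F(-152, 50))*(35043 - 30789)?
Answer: 57335412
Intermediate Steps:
F(I, K) = -8
(13486 + F(-152, 50))*(35043 - 30789) = (13486 - 8)*(35043 - 30789) = 13478*4254 = 57335412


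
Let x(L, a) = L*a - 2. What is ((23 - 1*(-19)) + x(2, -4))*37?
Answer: 1184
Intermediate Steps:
x(L, a) = -2 + L*a
((23 - 1*(-19)) + x(2, -4))*37 = ((23 - 1*(-19)) + (-2 + 2*(-4)))*37 = ((23 + 19) + (-2 - 8))*37 = (42 - 10)*37 = 32*37 = 1184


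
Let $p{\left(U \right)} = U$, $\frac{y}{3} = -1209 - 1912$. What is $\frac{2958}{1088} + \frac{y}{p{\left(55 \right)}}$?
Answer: $- \frac{294831}{1760} \approx -167.52$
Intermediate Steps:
$y = -9363$ ($y = 3 \left(-1209 - 1912\right) = 3 \left(-3121\right) = -9363$)
$\frac{2958}{1088} + \frac{y}{p{\left(55 \right)}} = \frac{2958}{1088} - \frac{9363}{55} = 2958 \cdot \frac{1}{1088} - \frac{9363}{55} = \frac{87}{32} - \frac{9363}{55} = - \frac{294831}{1760}$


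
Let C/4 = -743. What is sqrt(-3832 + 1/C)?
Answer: I*sqrt(8461807815)/1486 ≈ 61.903*I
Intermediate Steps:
C = -2972 (C = 4*(-743) = -2972)
sqrt(-3832 + 1/C) = sqrt(-3832 + 1/(-2972)) = sqrt(-3832 - 1/2972) = sqrt(-11388705/2972) = I*sqrt(8461807815)/1486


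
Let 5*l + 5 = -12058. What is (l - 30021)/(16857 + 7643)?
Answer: -40542/30625 ≈ -1.3238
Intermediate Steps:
l = -12063/5 (l = -1 + (⅕)*(-12058) = -1 - 12058/5 = -12063/5 ≈ -2412.6)
(l - 30021)/(16857 + 7643) = (-12063/5 - 30021)/(16857 + 7643) = -162168/5/24500 = -162168/5*1/24500 = -40542/30625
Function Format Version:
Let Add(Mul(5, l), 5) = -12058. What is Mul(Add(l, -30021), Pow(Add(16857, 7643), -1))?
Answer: Rational(-40542, 30625) ≈ -1.3238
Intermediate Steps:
l = Rational(-12063, 5) (l = Add(-1, Mul(Rational(1, 5), -12058)) = Add(-1, Rational(-12058, 5)) = Rational(-12063, 5) ≈ -2412.6)
Mul(Add(l, -30021), Pow(Add(16857, 7643), -1)) = Mul(Add(Rational(-12063, 5), -30021), Pow(Add(16857, 7643), -1)) = Mul(Rational(-162168, 5), Pow(24500, -1)) = Mul(Rational(-162168, 5), Rational(1, 24500)) = Rational(-40542, 30625)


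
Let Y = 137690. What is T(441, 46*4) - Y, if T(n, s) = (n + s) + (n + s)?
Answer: -136440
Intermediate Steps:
T(n, s) = 2*n + 2*s
T(441, 46*4) - Y = (2*441 + 2*(46*4)) - 1*137690 = (882 + 2*184) - 137690 = (882 + 368) - 137690 = 1250 - 137690 = -136440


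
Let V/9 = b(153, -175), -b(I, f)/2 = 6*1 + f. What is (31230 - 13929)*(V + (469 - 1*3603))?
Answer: -1591692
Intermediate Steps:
b(I, f) = -12 - 2*f (b(I, f) = -2*(6*1 + f) = -2*(6 + f) = -12 - 2*f)
V = 3042 (V = 9*(-12 - 2*(-175)) = 9*(-12 + 350) = 9*338 = 3042)
(31230 - 13929)*(V + (469 - 1*3603)) = (31230 - 13929)*(3042 + (469 - 1*3603)) = 17301*(3042 + (469 - 3603)) = 17301*(3042 - 3134) = 17301*(-92) = -1591692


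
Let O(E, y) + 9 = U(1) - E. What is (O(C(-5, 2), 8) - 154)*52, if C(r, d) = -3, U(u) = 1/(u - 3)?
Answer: -8346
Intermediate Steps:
U(u) = 1/(-3 + u)
O(E, y) = -19/2 - E (O(E, y) = -9 + (1/(-3 + 1) - E) = -9 + (1/(-2) - E) = -9 + (-1/2 - E) = -19/2 - E)
(O(C(-5, 2), 8) - 154)*52 = ((-19/2 - 1*(-3)) - 154)*52 = ((-19/2 + 3) - 154)*52 = (-13/2 - 154)*52 = -321/2*52 = -8346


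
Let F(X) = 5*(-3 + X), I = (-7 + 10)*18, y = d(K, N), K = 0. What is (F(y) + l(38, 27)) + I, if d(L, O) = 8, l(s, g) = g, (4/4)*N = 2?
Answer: 106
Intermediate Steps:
N = 2
y = 8
I = 54 (I = 3*18 = 54)
F(X) = -15 + 5*X
(F(y) + l(38, 27)) + I = ((-15 + 5*8) + 27) + 54 = ((-15 + 40) + 27) + 54 = (25 + 27) + 54 = 52 + 54 = 106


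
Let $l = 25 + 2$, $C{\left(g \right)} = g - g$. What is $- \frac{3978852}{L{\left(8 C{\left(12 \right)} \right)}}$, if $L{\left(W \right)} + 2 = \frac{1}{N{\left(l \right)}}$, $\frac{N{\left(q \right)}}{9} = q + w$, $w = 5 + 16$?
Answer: $\frac{1718864064}{863} \approx 1.9917 \cdot 10^{6}$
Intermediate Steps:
$C{\left(g \right)} = 0$
$l = 27$
$w = 21$
$N{\left(q \right)} = 189 + 9 q$ ($N{\left(q \right)} = 9 \left(q + 21\right) = 9 \left(21 + q\right) = 189 + 9 q$)
$L{\left(W \right)} = - \frac{863}{432}$ ($L{\left(W \right)} = -2 + \frac{1}{189 + 9 \cdot 27} = -2 + \frac{1}{189 + 243} = -2 + \frac{1}{432} = - \frac{863}{432}$)
$- \frac{3978852}{L{\left(8 C{\left(12 \right)} \right)}} = - \frac{3978852}{- \frac{863}{432}} = \left(-3978852\right) \left(- \frac{432}{863}\right) = \frac{1718864064}{863}$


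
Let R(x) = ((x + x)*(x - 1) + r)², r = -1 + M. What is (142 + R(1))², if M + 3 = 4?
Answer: 20164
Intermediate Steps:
M = 1 (M = -3 + 4 = 1)
r = 0 (r = -1 + 1 = 0)
R(x) = 4*x²*(-1 + x)² (R(x) = ((x + x)*(x - 1) + 0)² = ((2*x)*(-1 + x) + 0)² = (2*x*(-1 + x) + 0)² = (2*x*(-1 + x))² = 4*x²*(-1 + x)²)
(142 + R(1))² = (142 + 4*1²*(-1 + 1)²)² = (142 + 4*1*0²)² = (142 + 4*1*0)² = (142 + 0)² = 142² = 20164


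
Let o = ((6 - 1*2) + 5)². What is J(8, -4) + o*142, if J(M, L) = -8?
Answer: 11494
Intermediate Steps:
o = 81 (o = ((6 - 2) + 5)² = (4 + 5)² = 9² = 81)
J(8, -4) + o*142 = -8 + 81*142 = -8 + 11502 = 11494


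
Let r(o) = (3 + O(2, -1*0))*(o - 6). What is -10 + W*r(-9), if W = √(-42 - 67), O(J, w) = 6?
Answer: -10 - 135*I*√109 ≈ -10.0 - 1409.4*I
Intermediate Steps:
r(o) = -54 + 9*o (r(o) = (3 + 6)*(o - 6) = 9*(-6 + o) = -54 + 9*o)
W = I*√109 (W = √(-109) = I*√109 ≈ 10.44*I)
-10 + W*r(-9) = -10 + (I*√109)*(-54 + 9*(-9)) = -10 + (I*√109)*(-54 - 81) = -10 + (I*√109)*(-135) = -10 - 135*I*√109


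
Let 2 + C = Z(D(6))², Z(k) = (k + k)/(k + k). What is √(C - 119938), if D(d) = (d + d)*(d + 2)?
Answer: I*√119939 ≈ 346.32*I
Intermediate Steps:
D(d) = 2*d*(2 + d) (D(d) = (2*d)*(2 + d) = 2*d*(2 + d))
Z(k) = 1 (Z(k) = (2*k)/((2*k)) = (2*k)*(1/(2*k)) = 1)
C = -1 (C = -2 + 1² = -2 + 1 = -1)
√(C - 119938) = √(-1 - 119938) = √(-119939) = I*√119939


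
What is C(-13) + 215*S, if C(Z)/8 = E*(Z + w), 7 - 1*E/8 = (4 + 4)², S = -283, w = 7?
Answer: -38957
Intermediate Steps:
E = -456 (E = 56 - 8*(4 + 4)² = 56 - 8*8² = 56 - 8*64 = 56 - 512 = -456)
C(Z) = -25536 - 3648*Z (C(Z) = 8*(-456*(Z + 7)) = 8*(-456*(7 + Z)) = 8*(-3192 - 456*Z) = -25536 - 3648*Z)
C(-13) + 215*S = (-25536 - 3648*(-13)) + 215*(-283) = (-25536 + 47424) - 60845 = 21888 - 60845 = -38957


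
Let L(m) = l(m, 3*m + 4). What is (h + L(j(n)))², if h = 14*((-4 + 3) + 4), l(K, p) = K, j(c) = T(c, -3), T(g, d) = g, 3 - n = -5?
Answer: 2500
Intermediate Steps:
n = 8 (n = 3 - 1*(-5) = 3 + 5 = 8)
j(c) = c
L(m) = m
h = 42 (h = 14*(-1 + 4) = 14*3 = 42)
(h + L(j(n)))² = (42 + 8)² = 50² = 2500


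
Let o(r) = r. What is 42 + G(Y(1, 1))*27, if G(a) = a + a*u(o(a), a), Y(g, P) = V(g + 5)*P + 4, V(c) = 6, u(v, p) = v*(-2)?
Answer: -5088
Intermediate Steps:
u(v, p) = -2*v
Y(g, P) = 4 + 6*P (Y(g, P) = 6*P + 4 = 4 + 6*P)
G(a) = a - 2*a² (G(a) = a + a*(-2*a) = a - 2*a²)
42 + G(Y(1, 1))*27 = 42 + ((4 + 6*1)*(1 - 2*(4 + 6*1)))*27 = 42 + ((4 + 6)*(1 - 2*(4 + 6)))*27 = 42 + (10*(1 - 2*10))*27 = 42 + (10*(1 - 20))*27 = 42 + (10*(-19))*27 = 42 - 190*27 = 42 - 5130 = -5088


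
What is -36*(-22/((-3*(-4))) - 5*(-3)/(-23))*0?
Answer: 0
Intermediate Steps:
-36*(-22/((-3*(-4))) - 5*(-3)/(-23))*0 = -36*(-22/12 + 15*(-1/23))*0 = -36*(-22*1/12 - 15/23)*0 = -36*(-11/6 - 15/23)*0 = -36*(-343/138)*0 = (2058/23)*0 = 0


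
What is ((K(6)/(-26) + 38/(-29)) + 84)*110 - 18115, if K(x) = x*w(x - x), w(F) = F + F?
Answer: -261555/29 ≈ -9019.1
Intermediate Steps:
w(F) = 2*F
K(x) = 0 (K(x) = x*(2*(x - x)) = x*(2*0) = x*0 = 0)
((K(6)/(-26) + 38/(-29)) + 84)*110 - 18115 = ((0/(-26) + 38/(-29)) + 84)*110 - 18115 = ((0*(-1/26) + 38*(-1/29)) + 84)*110 - 18115 = ((0 - 38/29) + 84)*110 - 18115 = (-38/29 + 84)*110 - 18115 = (2398/29)*110 - 18115 = 263780/29 - 18115 = -261555/29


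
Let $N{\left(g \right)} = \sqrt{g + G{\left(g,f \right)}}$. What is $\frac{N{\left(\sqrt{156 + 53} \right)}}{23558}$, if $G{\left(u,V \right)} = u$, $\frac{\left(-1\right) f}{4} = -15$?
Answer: $\frac{\sqrt{2} \sqrt[4]{209}}{23558} \approx 0.00022825$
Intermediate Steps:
$f = 60$ ($f = \left(-4\right) \left(-15\right) = 60$)
$N{\left(g \right)} = \sqrt{2} \sqrt{g}$ ($N{\left(g \right)} = \sqrt{g + g} = \sqrt{2 g} = \sqrt{2} \sqrt{g}$)
$\frac{N{\left(\sqrt{156 + 53} \right)}}{23558} = \frac{\sqrt{2} \sqrt{\sqrt{156 + 53}}}{23558} = \sqrt{2} \sqrt{\sqrt{209}} \cdot \frac{1}{23558} = \sqrt{2} \sqrt[4]{209} \cdot \frac{1}{23558} = \frac{\sqrt{2} \sqrt[4]{209}}{23558}$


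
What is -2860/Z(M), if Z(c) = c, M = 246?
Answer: -1430/123 ≈ -11.626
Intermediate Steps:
-2860/Z(M) = -2860/246 = -2860*1/246 = -1430/123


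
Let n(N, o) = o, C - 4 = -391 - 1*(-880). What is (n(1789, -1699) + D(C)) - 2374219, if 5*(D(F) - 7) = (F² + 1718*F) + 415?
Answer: -10789117/5 ≈ -2.1578e+6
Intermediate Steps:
C = 493 (C = 4 + (-391 - 1*(-880)) = 4 + (-391 + 880) = 4 + 489 = 493)
D(F) = 90 + F²/5 + 1718*F/5 (D(F) = 7 + ((F² + 1718*F) + 415)/5 = 7 + (415 + F² + 1718*F)/5 = 7 + (83 + F²/5 + 1718*F/5) = 90 + F²/5 + 1718*F/5)
(n(1789, -1699) + D(C)) - 2374219 = (-1699 + (90 + (⅕)*493² + (1718/5)*493)) - 2374219 = (-1699 + (90 + (⅕)*243049 + 846974/5)) - 2374219 = (-1699 + (90 + 243049/5 + 846974/5)) - 2374219 = (-1699 + 1090473/5) - 2374219 = 1081978/5 - 2374219 = -10789117/5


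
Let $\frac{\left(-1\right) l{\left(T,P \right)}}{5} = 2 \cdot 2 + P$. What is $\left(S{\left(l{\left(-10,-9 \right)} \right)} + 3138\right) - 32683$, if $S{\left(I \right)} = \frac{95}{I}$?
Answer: $- \frac{147706}{5} \approx -29541.0$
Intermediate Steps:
$l{\left(T,P \right)} = -20 - 5 P$ ($l{\left(T,P \right)} = - 5 \left(2 \cdot 2 + P\right) = - 5 \left(4 + P\right) = -20 - 5 P$)
$\left(S{\left(l{\left(-10,-9 \right)} \right)} + 3138\right) - 32683 = \left(\frac{95}{-20 - -45} + 3138\right) - 32683 = \left(\frac{95}{-20 + 45} + 3138\right) - 32683 = \left(\frac{95}{25} + 3138\right) - 32683 = \left(95 \cdot \frac{1}{25} + 3138\right) - 32683 = \left(\frac{19}{5} + 3138\right) - 32683 = \frac{15709}{5} - 32683 = - \frac{147706}{5}$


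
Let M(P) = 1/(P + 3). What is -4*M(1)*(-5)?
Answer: 5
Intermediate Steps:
M(P) = 1/(3 + P)
-4*M(1)*(-5) = -4/(3 + 1)*(-5) = -4/4*(-5) = -4*¼*(-5) = -1*(-5) = 5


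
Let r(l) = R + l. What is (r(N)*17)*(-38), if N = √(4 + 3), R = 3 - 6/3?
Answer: -646 - 646*√7 ≈ -2355.2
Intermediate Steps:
R = 1 (R = 3 - 6/3 = 3 - 1*2 = 3 - 2 = 1)
N = √7 ≈ 2.6458
r(l) = 1 + l
(r(N)*17)*(-38) = ((1 + √7)*17)*(-38) = (17 + 17*√7)*(-38) = -646 - 646*√7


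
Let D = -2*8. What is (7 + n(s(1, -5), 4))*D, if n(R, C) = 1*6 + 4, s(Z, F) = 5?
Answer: -272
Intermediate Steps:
n(R, C) = 10 (n(R, C) = 6 + 4 = 10)
D = -16
(7 + n(s(1, -5), 4))*D = (7 + 10)*(-16) = 17*(-16) = -272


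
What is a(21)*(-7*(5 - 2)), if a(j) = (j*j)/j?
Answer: -441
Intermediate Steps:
a(j) = j (a(j) = j²/j = j)
a(21)*(-7*(5 - 2)) = 21*(-7*(5 - 2)) = 21*(-7*3) = 21*(-21) = -441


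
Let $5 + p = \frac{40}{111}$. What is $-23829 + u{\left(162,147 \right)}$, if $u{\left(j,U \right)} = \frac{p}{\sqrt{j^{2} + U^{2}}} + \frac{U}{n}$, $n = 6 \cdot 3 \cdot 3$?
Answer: $- \frac{428873}{18} - \frac{515 \sqrt{5317}}{1770561} \approx -23826.0$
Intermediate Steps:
$p = - \frac{515}{111}$ ($p = -5 + \frac{40}{111} = - \frac{515}{111} \approx -4.6396$)
$n = 54$ ($n = 18 \cdot 3 = 54$)
$u{\left(j,U \right)} = - \frac{515}{111 \sqrt{U^{2} + j^{2}}} + \frac{U}{54}$ ($u{\left(j,U \right)} = - \frac{515}{111 \sqrt{j^{2} + U^{2}}} + \frac{U}{54} = - \frac{515}{111 \sqrt{U^{2} + j^{2}}} + U \frac{1}{54} = - \frac{515}{111 \sqrt{U^{2} + j^{2}}} + \frac{U}{54}$)
$-23829 + u{\left(162,147 \right)} = -23829 + \left(- \frac{515}{111 \sqrt{147^{2} + 162^{2}}} + \frac{1}{54} \cdot 147\right) = -23829 + \left(- \frac{515}{111 \sqrt{21609 + 26244}} + \frac{49}{18}\right) = -23829 + \left(- \frac{515}{111 \cdot 3 \sqrt{5317}} + \frac{49}{18}\right) = -23829 + \left(- \frac{515 \frac{\sqrt{5317}}{15951}}{111} + \frac{49}{18}\right) = -23829 + \left(- \frac{515 \sqrt{5317}}{1770561} + \frac{49}{18}\right) = -23829 + \left(\frac{49}{18} - \frac{515 \sqrt{5317}}{1770561}\right) = - \frac{428873}{18} - \frac{515 \sqrt{5317}}{1770561}$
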